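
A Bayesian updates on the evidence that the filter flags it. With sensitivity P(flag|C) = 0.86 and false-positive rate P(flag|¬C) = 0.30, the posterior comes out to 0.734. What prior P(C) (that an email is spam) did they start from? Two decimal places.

P(C) = 0.49

In odds form, posterior odds = prior odds × likelihood ratio, so prior odds = posterior odds ÷ LR.
Posterior odds = 0.734/(1−0.734) = 2.7594. LR = 0.86/0.30 = 2.8667.
Prior odds = 2.7594/2.8667 = 0.9626, so P(C) = 0.9626/(1+0.9626) ≈ 0.49.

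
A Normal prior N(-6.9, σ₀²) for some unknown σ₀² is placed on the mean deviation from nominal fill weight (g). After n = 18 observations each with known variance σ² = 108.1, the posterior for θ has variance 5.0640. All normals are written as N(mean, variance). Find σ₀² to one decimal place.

σ₀² = 32.3

For the Normal–Normal model with known σ², precisions add: τ_n = τ₀ + n/σ².
So 1/σ₀² = 1/5.0640 − 18/108.1 = 0.197472 − 0.166512 = 0.030960.
Hence σ₀² = 1/0.030960 ≈ 32.3.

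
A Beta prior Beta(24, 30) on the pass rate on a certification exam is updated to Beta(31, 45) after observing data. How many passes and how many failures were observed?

Under Beta–binomial conjugacy the posterior parameters are (α+s, β+f).
So s = 31 − 24 = 7 and f = 45 − 30 = 15.

7 passes and 15 failures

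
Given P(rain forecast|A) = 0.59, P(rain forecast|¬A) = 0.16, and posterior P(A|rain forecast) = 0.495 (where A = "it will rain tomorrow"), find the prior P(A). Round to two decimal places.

Bayes' rule in odds form gives O(A|E) = O(A)·[P(E|A)/P(E|¬A)], hence O(A) = O(A|E)/LR.
Posterior odds = 0.495/(1−0.495) = 0.9802. LR = 0.59/0.16 = 3.6875.
Prior odds = 0.9802/3.6875 = 0.2658, so P(A) = 0.2658/(1+0.2658) ≈ 0.21.

P(A) = 0.21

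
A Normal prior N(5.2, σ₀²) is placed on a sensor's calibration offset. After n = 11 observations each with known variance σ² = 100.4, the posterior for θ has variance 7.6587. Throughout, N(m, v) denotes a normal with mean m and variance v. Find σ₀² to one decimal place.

For the Normal–Normal model with known σ², precisions add: τ_n = τ₀ + n/σ².
So 1/σ₀² = 1/7.6587 − 11/100.4 = 0.130570 − 0.109562 = 0.021008.
Hence σ₀² = 1/0.021008 ≈ 47.6.

σ₀² = 47.6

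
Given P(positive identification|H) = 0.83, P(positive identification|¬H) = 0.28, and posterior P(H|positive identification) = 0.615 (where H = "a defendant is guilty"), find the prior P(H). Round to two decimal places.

P(H) = 0.35

Bayes' rule in odds form gives O(H|E) = O(H)·[P(E|H)/P(E|¬H)], hence O(H) = O(H|E)/LR.
Posterior odds = 0.615/(1−0.615) = 1.5974. LR = 0.83/0.28 = 2.9643.
Prior odds = 1.5974/2.9643 = 0.5389, so P(H) = 0.5389/(1+0.5389) ≈ 0.35.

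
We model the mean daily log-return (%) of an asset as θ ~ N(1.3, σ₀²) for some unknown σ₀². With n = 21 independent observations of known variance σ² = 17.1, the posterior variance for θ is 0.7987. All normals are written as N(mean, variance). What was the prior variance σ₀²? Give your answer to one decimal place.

For the Normal–Normal model with known σ², precisions add: τ_n = τ₀ + n/σ².
So 1/σ₀² = 1/0.7987 − 21/17.1 = 1.252035 − 1.228070 = 0.023965.
Hence σ₀² = 1/0.023965 ≈ 41.7.

σ₀² = 41.7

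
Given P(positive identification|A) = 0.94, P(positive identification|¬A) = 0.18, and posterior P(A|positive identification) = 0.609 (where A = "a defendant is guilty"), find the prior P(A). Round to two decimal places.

In odds form, posterior odds = prior odds × likelihood ratio, so prior odds = posterior odds ÷ LR.
Posterior odds = 0.609/(1−0.609) = 1.5575. LR = 0.94/0.18 = 5.2222.
Prior odds = 1.5575/5.2222 = 0.2982, so P(A) = 0.2982/(1+0.2982) ≈ 0.23.

P(A) = 0.23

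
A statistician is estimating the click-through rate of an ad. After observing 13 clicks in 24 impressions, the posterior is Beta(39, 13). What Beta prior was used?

Beta is conjugate to the binomial likelihood: posterior = Beta(a+s, b+f).
So a = 39 − 13 = 26 and b = 13 − 11 = 2.

Beta(26, 2)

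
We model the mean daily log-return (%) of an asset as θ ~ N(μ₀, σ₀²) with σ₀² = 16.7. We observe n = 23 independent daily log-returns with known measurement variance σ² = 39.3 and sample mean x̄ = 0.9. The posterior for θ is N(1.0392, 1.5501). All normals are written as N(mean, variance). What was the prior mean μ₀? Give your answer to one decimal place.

μ₀ = 2.4

With known observation variance, the Normal–Normal posterior has precision τ_n = τ₀ + n/σ² and mean μ_n = (τ₀μ₀ + (n/σ²)x̄)/τ_n.
Here τ₀ = 1/16.7 = 0.059880 and τ_data = 23/39.3 = 0.585242, so τ_n = 0.645122.
Rearranging for μ₀: μ₀ = (μ_n·τ_n − τ_data·x̄)/τ₀ = (1.0392·0.645122 − 0.585242·0.9) / 0.059880 = 0.143693/0.059880 ≈ 2.4.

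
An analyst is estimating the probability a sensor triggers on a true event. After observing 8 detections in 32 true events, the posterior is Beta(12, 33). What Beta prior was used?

Beta(4, 9)

Beta is conjugate to the binomial likelihood: posterior = Beta(a+s, b+f).
So a = 12 − 8 = 4 and b = 33 − 24 = 9.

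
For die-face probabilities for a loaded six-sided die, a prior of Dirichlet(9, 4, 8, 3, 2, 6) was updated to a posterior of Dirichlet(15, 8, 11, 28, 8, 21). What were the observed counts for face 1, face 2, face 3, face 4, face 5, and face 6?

counts (6, 4, 3, 25, 6, 15)

For a Dirichlet(α) prior with multinomial counts c, the posterior is Dirichlet(α + c) componentwise.
Counts are posterior − prior componentwise: 15−9=6, 8−4=4, 11−8=3, 28−3=25, 8−2=6, 21−6=15.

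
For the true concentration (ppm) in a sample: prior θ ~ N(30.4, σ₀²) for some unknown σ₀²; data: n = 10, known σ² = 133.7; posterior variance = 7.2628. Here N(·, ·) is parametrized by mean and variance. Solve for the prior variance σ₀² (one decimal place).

For the Normal–Normal model with known σ², precisions add: τ_n = τ₀ + n/σ².
So 1/σ₀² = 1/7.2628 − 10/133.7 = 0.137688 − 0.074794 = 0.062894.
Hence σ₀² = 1/0.062894 ≈ 15.9.

σ₀² = 15.9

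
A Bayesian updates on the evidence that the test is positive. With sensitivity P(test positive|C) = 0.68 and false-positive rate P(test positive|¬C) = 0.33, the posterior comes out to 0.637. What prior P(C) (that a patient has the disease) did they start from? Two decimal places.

P(C) = 0.46

In odds form, posterior odds = prior odds × likelihood ratio, so prior odds = posterior odds ÷ LR.
Posterior odds = 0.637/(1−0.637) = 1.7548. LR = 0.68/0.33 = 2.0606.
Prior odds = 1.7548/2.0606 = 0.8516, so P(C) = 0.8516/(1+0.8516) ≈ 0.46.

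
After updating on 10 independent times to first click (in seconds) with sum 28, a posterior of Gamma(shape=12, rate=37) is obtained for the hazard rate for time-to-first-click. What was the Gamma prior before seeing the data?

Gamma(shape=2, rate=9)

Gamma–exponential conjugacy: posterior shape = α + n, posterior rate = β + Σtᵢ.
So α = 12 − 10 = 2 and β = 37 − 28 = 9.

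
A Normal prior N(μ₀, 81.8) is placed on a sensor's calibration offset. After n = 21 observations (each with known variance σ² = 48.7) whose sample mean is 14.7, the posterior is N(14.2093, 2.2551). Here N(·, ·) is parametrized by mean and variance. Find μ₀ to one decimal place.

With known observation variance, the Normal–Normal posterior has precision τ_n = τ₀ + n/σ² and mean μ_n = (τ₀μ₀ + (n/σ²)x̄)/τ_n.
Here τ₀ = 1/81.8 = 0.012225 and τ_data = 21/48.7 = 0.431211, so τ_n = 0.443436.
Rearranging for μ₀: μ₀ = (μ_n·τ_n − τ_data·x̄)/τ₀ = (14.2093·0.443436 − 0.431211·14.7) / 0.012225 = -0.037887/0.012225 ≈ -3.1.

μ₀ = -3.1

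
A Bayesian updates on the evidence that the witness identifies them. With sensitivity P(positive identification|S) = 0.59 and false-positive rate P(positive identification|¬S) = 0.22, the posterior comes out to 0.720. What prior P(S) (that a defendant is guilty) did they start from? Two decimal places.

P(S) = 0.49

Bayes' rule in odds form gives O(S|E) = O(S)·[P(E|S)/P(E|¬S)], hence O(S) = O(S|E)/LR.
Posterior odds = 0.720/(1−0.720) = 2.5714. LR = 0.59/0.22 = 2.6818.
Prior odds = 2.5714/2.6818 = 0.9588, so P(S) = 0.9588/(1+0.9588) ≈ 0.49.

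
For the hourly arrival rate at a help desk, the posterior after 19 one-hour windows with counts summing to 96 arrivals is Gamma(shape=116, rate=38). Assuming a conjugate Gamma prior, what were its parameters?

Gamma–Poisson conjugacy: posterior shape = α + Σxᵢ, posterior rate = β + n.
So α = 116 − 96 = 20 and β = 38 − 19 = 19.

Gamma(shape=20, rate=19)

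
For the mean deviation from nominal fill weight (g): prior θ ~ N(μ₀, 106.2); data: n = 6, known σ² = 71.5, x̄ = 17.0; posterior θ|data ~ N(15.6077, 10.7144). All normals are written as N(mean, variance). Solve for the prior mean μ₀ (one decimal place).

With known observation variance, the Normal–Normal posterior has precision τ_n = τ₀ + n/σ² and mean μ_n = (τ₀μ₀ + (n/σ²)x̄)/τ_n.
Here τ₀ = 1/106.2 = 0.009416 and τ_data = 6/71.5 = 0.083916, so τ_n = 0.093332.
Rearranging for μ₀: μ₀ = (μ_n·τ_n − τ_data·x̄)/τ₀ = (15.6077·0.093332 − 0.083916·17.0) / 0.009416 = 0.030126/0.009416 ≈ 3.2.

μ₀ = 3.2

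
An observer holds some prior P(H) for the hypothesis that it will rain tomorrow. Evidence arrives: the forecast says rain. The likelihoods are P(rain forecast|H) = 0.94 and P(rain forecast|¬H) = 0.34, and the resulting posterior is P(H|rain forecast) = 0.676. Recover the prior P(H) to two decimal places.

In odds form, posterior odds = prior odds × likelihood ratio, so prior odds = posterior odds ÷ LR.
Posterior odds = 0.676/(1−0.676) = 2.0864. LR = 0.94/0.34 = 2.7647.
Prior odds = 2.0864/2.7647 = 0.7547, so P(H) = 0.7547/(1+0.7547) ≈ 0.43.

P(H) = 0.43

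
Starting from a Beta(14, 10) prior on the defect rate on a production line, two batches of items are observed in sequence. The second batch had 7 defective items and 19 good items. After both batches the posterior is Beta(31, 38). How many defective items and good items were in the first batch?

10 defective items and 9 good items

Sequential conjugate updates are equivalent to a single update on the pooled data, so total successes = posterior α − prior α and total failures = posterior β − prior β.
Total across both batches: 31−14=17 defective items, 38−10=28 good items.
Subtract the second batch: 17−7=10 defective items and 28−19=9 good items.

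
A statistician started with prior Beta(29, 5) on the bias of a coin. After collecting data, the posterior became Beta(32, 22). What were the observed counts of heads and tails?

3 heads and 17 tails

Under Beta–binomial conjugacy the posterior parameters are (α+s, β+f).
Match parameters: s=32−29=3, f=22−5=17.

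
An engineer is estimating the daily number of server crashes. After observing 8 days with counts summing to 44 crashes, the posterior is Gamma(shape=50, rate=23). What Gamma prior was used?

Gamma(shape=6, rate=15)

Gamma–Poisson conjugacy: posterior shape = α + Σxᵢ, posterior rate = β + n.
So α = 50 − 44 = 6 and β = 23 − 8 = 15.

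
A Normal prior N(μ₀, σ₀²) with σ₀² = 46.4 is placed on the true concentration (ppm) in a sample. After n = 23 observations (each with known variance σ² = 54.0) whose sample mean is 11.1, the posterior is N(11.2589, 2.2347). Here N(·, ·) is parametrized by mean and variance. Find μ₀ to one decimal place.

μ₀ = 14.4

With known observation variance, the Normal–Normal posterior has precision τ_n = τ₀ + n/σ² and mean μ_n = (τ₀μ₀ + (n/σ²)x̄)/τ_n.
Here τ₀ = 1/46.4 = 0.021552 and τ_data = 23/54.0 = 0.425926, so τ_n = 0.447478.
Rearranging for μ₀: μ₀ = (μ_n·τ_n − τ_data·x̄)/τ₀ = (11.2589·0.447478 − 0.425926·11.1) / 0.021552 = 0.310331/0.021552 ≈ 14.4.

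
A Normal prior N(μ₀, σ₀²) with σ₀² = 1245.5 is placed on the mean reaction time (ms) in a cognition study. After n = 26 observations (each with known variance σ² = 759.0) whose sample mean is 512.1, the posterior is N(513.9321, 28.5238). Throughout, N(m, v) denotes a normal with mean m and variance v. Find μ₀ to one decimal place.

The posterior mean is a precision-weighted average: μ_n = (τ₀μ₀ + τ_data·x̄)/(τ₀+τ_data), with τ₀=1/σ₀² and τ_data=n/σ².
Here τ₀ = 1/1245.5 = 0.000803 and τ_data = 26/759.0 = 0.034256, so τ_n = 0.035059.
Rearranging for μ₀: μ₀ = (μ_n·τ_n − τ_data·x̄)/τ₀ = (513.9321·0.035059 − 0.034256·512.1) / 0.000803 = 0.475448/0.000803 ≈ 592.1.

μ₀ = 592.1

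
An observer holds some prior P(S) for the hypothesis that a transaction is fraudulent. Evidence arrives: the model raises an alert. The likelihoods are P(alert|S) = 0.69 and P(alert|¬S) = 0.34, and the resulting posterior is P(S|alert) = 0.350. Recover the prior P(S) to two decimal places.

In odds form, posterior odds = prior odds × likelihood ratio, so prior odds = posterior odds ÷ LR.
Posterior odds = 0.350/(1−0.350) = 0.5385. LR = 0.69/0.34 = 2.0294.
Prior odds = 0.5385/2.0294 = 0.2653, so P(S) = 0.2653/(1+0.2653) ≈ 0.21.

P(S) = 0.21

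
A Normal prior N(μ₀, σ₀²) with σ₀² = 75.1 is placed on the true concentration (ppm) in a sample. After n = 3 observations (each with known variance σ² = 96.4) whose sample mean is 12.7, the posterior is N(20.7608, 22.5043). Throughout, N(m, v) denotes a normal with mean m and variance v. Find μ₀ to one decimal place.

With known observation variance, the Normal–Normal posterior has precision τ_n = τ₀ + n/σ² and mean μ_n = (τ₀μ₀ + (n/σ²)x̄)/τ_n.
Here τ₀ = 1/75.1 = 0.013316 and τ_data = 3/96.4 = 0.031120, so τ_n = 0.044436.
Rearranging for μ₀: μ₀ = (μ_n·τ_n − τ_data·x̄)/τ₀ = (20.7608·0.044436 − 0.031120·12.7) / 0.013316 = 0.527303/0.013316 ≈ 39.6.

μ₀ = 39.6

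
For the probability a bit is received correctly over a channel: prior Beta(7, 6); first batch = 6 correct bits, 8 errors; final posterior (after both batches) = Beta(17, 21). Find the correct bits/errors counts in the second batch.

4 correct bits and 7 errors

Because Beta–binomial updating is additive in the counts, the combined data contributed (α_post−α_prior, β_post−β_prior) successes and failures.
Total across both batches: 17−7=10 correct bits, 21−6=15 errors.
Subtract the first batch: 10−6=4 correct bits and 15−8=7 errors.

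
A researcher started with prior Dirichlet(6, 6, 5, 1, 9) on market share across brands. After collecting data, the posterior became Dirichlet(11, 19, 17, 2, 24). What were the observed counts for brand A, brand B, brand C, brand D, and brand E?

counts (5, 13, 12, 1, 15)

For a Dirichlet(α) prior with multinomial counts c, the posterior is Dirichlet(α + c) componentwise.
Counts are posterior − prior componentwise: 11−6=5, 19−6=13, 17−5=12, 2−1=1, 24−9=15.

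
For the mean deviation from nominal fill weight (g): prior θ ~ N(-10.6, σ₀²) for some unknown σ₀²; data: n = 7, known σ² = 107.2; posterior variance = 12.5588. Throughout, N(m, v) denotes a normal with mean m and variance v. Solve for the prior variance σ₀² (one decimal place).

σ₀² = 69.8

Posterior precision equals prior precision plus data precision: 1/σ_n² = 1/σ₀² + n/σ².
So 1/σ₀² = 1/12.5588 − 7/107.2 = 0.079625 − 0.065299 = 0.014326.
Hence σ₀² = 1/0.014326 ≈ 69.8.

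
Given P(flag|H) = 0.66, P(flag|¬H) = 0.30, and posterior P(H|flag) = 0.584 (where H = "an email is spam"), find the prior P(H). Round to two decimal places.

Bayes' rule in odds form gives O(H|E) = O(H)·[P(E|H)/P(E|¬H)], hence O(H) = O(H|E)/LR.
Posterior odds = 0.584/(1−0.584) = 1.4038. LR = 0.66/0.30 = 2.2000.
Prior odds = 1.4038/2.2000 = 0.6381, so P(H) = 0.6381/(1+0.6381) ≈ 0.39.

P(H) = 0.39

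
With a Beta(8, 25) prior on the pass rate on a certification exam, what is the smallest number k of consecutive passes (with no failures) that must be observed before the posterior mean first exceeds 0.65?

k = 39

After k passes and 0 failures the posterior is Beta(8+k, 25), with mean (8+k)/(8+25+k).
Set (8+k)/(33+k) > 0.65 and solve: k > (0.65·33 − 8)/(1 − 0.65) = 38.429.
The smallest integer exceeding 38.429 is 39.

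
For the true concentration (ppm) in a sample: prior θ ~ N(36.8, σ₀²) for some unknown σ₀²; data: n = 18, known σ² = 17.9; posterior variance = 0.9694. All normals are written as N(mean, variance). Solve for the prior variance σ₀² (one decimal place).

σ₀² = 38.5

Posterior precision equals prior precision plus data precision: 1/σ_n² = 1/σ₀² + n/σ².
So 1/σ₀² = 1/0.9694 − 18/17.9 = 1.031566 − 1.005587 = 0.025979.
Hence σ₀² = 1/0.025979 ≈ 38.5.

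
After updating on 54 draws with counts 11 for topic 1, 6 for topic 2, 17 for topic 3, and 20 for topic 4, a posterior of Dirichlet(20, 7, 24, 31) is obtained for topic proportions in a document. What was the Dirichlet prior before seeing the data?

For a Dirichlet(α) prior with multinomial counts c, the posterior is Dirichlet(α + c) componentwise.
Subtract each count from the matching posterior parameter: 20−11=9, 7−6=1, 24−17=7, 31−20=11.

Dirichlet(9, 1, 7, 11)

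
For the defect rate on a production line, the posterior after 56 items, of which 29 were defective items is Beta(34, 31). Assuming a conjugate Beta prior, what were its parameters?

Beta(5, 4)

Under Beta–binomial conjugacy the posterior parameters are (α+s, β+f).
Subtract the data counts: 34−29=5, 31−27=4.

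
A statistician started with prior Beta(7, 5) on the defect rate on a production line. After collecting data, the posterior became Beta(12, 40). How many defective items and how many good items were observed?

5 defective items and 35 good items

Under Beta–binomial conjugacy the posterior parameters are (a+s, b+f).
So s = 12 − 7 = 5 and f = 40 − 5 = 35.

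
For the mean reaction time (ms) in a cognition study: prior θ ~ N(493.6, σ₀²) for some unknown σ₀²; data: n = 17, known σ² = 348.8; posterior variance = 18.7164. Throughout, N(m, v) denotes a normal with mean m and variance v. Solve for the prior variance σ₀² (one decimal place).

σ₀² = 213.2

For the Normal–Normal model with known σ², precisions add: τ_n = τ₀ + n/σ².
So 1/σ₀² = 1/18.7164 − 17/348.8 = 0.053429 − 0.048739 = 0.004690.
Hence σ₀² = 1/0.004690 ≈ 213.2.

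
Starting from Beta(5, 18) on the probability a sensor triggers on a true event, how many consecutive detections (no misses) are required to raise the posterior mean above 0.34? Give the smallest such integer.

k = 5

After k detections and 0 misses the posterior is Beta(5+k, 18), with mean (5+k)/(5+18+k).
Set (5+k)/(23+k) > 0.34 and solve: k > (0.34·23 − 5)/(1 − 0.34) = 4.273.
The smallest integer exceeding 4.273 is 5, and checking k=5: (10)/(28) = 0.3571 > 0.34.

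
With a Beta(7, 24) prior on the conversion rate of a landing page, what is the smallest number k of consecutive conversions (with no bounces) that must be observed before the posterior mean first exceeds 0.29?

After k conversions and 0 bounces the posterior is Beta(7+k, 24), with mean (7+k)/(7+24+k).
Set (7+k)/(31+k) > 0.29 and solve: k > (0.29·31 − 7)/(1 − 0.29) = 2.803.
The smallest integer exceeding 2.803 is 3.

k = 3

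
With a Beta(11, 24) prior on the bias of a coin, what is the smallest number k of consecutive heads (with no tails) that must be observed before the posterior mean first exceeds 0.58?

k = 23

After k heads and 0 tails the posterior is Beta(11+k, 24), with mean (11+k)/(11+24+k).
Set (11+k)/(35+k) > 0.58 and solve: k > (0.58·35 − 11)/(1 − 0.58) = 22.143.
The smallest integer exceeding 22.143 is 23.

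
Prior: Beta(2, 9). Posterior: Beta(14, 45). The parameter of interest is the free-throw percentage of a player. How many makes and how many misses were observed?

12 makes and 36 misses

A Beta(α, β) prior with s successes and f failures in binomial data gives a Beta(α+s, β+f) posterior.
So s = 14 − 2 = 12 and f = 45 − 9 = 36.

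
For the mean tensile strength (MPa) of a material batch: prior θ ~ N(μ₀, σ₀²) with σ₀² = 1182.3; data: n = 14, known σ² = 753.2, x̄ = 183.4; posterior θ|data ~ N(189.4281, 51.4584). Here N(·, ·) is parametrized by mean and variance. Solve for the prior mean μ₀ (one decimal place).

μ₀ = 321.9

The posterior mean is a precision-weighted average: μ_n = (τ₀μ₀ + τ_data·x̄)/(τ₀+τ_data), with τ₀=1/σ₀² and τ_data=n/σ².
Here τ₀ = 1/1182.3 = 0.000846 and τ_data = 14/753.2 = 0.018587, so τ_n = 0.019433.
Rearranging for μ₀: μ₀ = (μ_n·τ_n − τ_data·x̄)/τ₀ = (189.4281·0.019433 − 0.018587·183.4) / 0.000846 = 0.272300/0.000846 ≈ 321.9.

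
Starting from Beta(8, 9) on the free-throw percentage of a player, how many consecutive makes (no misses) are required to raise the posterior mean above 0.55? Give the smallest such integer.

k = 4

After k makes and 0 misses the posterior is Beta(8+k, 9), with mean (8+k)/(8+9+k).
Set (8+k)/(17+k) > 0.55 and solve: k > (0.55·17 − 8)/(1 − 0.55) = 3.000.
The smallest integer exceeding 3.000 is 4.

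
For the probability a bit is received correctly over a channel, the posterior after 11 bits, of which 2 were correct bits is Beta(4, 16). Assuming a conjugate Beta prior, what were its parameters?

Beta(2, 7)

Under Beta–binomial conjugacy the posterior parameters are (α+s, β+f).
Subtract the data counts: 4−2=2, 16−9=7.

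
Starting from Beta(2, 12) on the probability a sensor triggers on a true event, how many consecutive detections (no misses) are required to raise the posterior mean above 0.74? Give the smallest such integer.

k = 33

After k detections and 0 misses the posterior is Beta(2+k, 12), with mean (2+k)/(2+12+k).
Set (2+k)/(14+k) > 0.74 and solve: k > (0.74·14 − 2)/(1 − 0.74) = 32.154.
The smallest integer exceeding 32.154 is 33, and checking k=33: (35)/(47) = 0.7447 > 0.74.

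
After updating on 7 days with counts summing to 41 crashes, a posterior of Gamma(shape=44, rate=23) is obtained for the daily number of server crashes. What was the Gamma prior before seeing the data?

Gamma(shape=3, rate=16)

A Gamma(α, β) prior (rate parametrization) on a Poisson rate with n observations summing to S gives posterior Gamma(α+S, β+n).
So α = 44 − 41 = 3 and β = 23 − 7 = 16.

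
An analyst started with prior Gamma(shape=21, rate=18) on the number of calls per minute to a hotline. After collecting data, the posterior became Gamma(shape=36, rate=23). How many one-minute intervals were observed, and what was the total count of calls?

A Gamma(α, β) prior (rate parametrization) on a Poisson rate with n observations summing to S gives posterior Gamma(α+S, β+n).
Matching: Σxᵢ = 36 − 21 = 15 and n = 23 − 18 = 5.

n = 5 one-minute intervals with total 15 calls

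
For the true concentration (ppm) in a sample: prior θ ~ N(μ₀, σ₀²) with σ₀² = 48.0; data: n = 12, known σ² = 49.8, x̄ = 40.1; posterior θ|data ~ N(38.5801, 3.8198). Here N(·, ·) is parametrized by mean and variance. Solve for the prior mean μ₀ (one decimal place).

μ₀ = 21.0

The posterior mean is a precision-weighted average: μ_n = (τ₀μ₀ + τ_data·x̄)/(τ₀+τ_data), with τ₀=1/σ₀² and τ_data=n/σ².
Here τ₀ = 1/48.0 = 0.020833 and τ_data = 12/49.8 = 0.240964, so τ_n = 0.261797.
Rearranging for μ₀: μ₀ = (μ_n·τ_n − τ_data·x̄)/τ₀ = (38.5801·0.261797 − 0.240964·40.1) / 0.020833 = 0.437498/0.020833 ≈ 21.0.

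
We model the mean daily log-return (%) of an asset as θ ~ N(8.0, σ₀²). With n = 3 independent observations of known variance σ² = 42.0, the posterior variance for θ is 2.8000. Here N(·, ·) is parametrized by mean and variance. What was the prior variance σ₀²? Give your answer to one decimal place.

σ₀² = 3.5

Posterior precision equals prior precision plus data precision: 1/σ_n² = 1/σ₀² + n/σ².
So 1/σ₀² = 1/2.8000 − 3/42.0 = 0.357143 − 0.071429 = 0.285714.
Hence σ₀² = 1/0.285714 ≈ 3.5.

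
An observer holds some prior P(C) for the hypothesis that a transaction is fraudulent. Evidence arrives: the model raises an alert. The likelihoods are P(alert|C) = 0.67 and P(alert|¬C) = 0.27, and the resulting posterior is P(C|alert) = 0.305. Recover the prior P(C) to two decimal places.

P(C) = 0.15

In odds form, posterior odds = prior odds × likelihood ratio, so prior odds = posterior odds ÷ LR.
Posterior odds = 0.305/(1−0.305) = 0.4388. LR = 0.67/0.27 = 2.4815.
Prior odds = 0.4388/2.4815 = 0.1768, so P(C) = 0.1768/(1+0.1768) ≈ 0.15.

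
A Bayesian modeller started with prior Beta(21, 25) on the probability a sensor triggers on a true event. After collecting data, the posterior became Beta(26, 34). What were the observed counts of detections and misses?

Beta is conjugate to the binomial likelihood: posterior = Beta(a+s, b+f).
So s = 26 − 21 = 5 and f = 34 − 25 = 9.

5 detections and 9 misses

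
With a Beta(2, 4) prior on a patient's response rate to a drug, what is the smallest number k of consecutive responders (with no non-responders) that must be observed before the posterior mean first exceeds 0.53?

k = 3

After k responders and 0 non-responders the posterior is Beta(2+k, 4), with mean (2+k)/(2+4+k).
Set (2+k)/(6+k) > 0.53 and solve: k > (0.53·6 − 2)/(1 − 0.53) = 2.511.
The smallest integer exceeding 2.511 is 3.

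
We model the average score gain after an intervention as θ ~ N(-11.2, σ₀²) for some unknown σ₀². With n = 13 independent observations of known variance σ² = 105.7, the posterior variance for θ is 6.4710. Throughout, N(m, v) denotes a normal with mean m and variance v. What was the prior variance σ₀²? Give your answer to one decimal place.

Posterior precision equals prior precision plus data precision: 1/σ_n² = 1/σ₀² + n/σ².
So 1/σ₀² = 1/6.4710 − 13/105.7 = 0.154536 − 0.122990 = 0.031546.
Hence σ₀² = 1/0.031546 ≈ 31.7.

σ₀² = 31.7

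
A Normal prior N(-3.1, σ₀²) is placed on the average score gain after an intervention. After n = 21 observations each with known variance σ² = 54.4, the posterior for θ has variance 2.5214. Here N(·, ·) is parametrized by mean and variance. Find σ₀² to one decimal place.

For the Normal–Normal model with known σ², precisions add: τ_n = τ₀ + n/σ².
So 1/σ₀² = 1/2.5214 − 21/54.4 = 0.396605 − 0.386029 = 0.010576.
Hence σ₀² = 1/0.010576 ≈ 94.6.

σ₀² = 94.6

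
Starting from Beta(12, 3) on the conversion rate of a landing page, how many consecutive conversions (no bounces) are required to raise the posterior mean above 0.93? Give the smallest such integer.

k = 28

After k conversions and 0 bounces the posterior is Beta(12+k, 3), with mean (12+k)/(12+3+k).
Set (12+k)/(15+k) > 0.93 and solve: k > (0.93·15 − 12)/(1 − 0.93) = 27.857.
The smallest integer exceeding 27.857 is 28.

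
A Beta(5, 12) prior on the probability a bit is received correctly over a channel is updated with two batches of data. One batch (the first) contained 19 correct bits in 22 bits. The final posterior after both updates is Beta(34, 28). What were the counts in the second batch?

10 correct bits and 13 errors

Sequential conjugate updates are equivalent to a single update on the pooled data, so total successes = posterior α − prior α and total failures = posterior β − prior β.
Total across both batches: 34−5=29 correct bits, 28−12=16 errors.
Subtract the first batch: 29−19=10 correct bits and 16−3=13 errors.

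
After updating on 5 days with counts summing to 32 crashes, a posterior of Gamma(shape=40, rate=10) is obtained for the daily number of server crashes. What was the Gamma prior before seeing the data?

Gamma(shape=8, rate=5)

A Gamma(α, β) prior (rate parametrization) on a Poisson rate with n observations summing to S gives posterior Gamma(α+S, β+n).
So α = 40 − 32 = 8 and β = 10 − 5 = 5.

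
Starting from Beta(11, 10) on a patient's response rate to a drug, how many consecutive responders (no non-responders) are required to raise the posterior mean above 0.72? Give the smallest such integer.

k = 15

After k responders and 0 non-responders the posterior is Beta(11+k, 10), with mean (11+k)/(11+10+k).
Set (11+k)/(21+k) > 0.72 and solve: k > (0.72·21 − 11)/(1 − 0.72) = 14.714.
The smallest integer exceeding 14.714 is 15, and checking k=15: (26)/(36) = 0.7222 > 0.72.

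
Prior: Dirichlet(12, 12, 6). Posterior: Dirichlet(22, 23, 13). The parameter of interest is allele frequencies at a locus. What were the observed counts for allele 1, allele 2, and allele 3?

counts (10, 11, 7)

For a Dirichlet(α) prior with multinomial counts c, the posterior is Dirichlet(α + c) componentwise.
Counts are posterior − prior componentwise: 22−12=10, 23−12=11, 13−6=7.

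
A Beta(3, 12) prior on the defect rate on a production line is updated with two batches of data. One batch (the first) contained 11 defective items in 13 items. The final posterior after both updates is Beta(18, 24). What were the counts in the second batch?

Sequential conjugate updates are equivalent to a single update on the pooled data, so total successes = posterior α − prior α and total failures = posterior β − prior β.
Total across both batches: 18−3=15 defective items, 24−12=12 good items.
Subtract the first batch: 15−11=4 defective items and 12−2=10 good items.

4 defective items and 10 good items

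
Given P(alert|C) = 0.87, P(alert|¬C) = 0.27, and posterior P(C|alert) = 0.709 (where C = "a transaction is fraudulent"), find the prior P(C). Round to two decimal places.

In odds form, posterior odds = prior odds × likelihood ratio, so prior odds = posterior odds ÷ LR.
Posterior odds = 0.709/(1−0.709) = 2.4364. LR = 0.87/0.27 = 3.2222.
Prior odds = 2.4364/3.2222 = 0.7561, so P(C) = 0.7561/(1+0.7561) ≈ 0.43.

P(C) = 0.43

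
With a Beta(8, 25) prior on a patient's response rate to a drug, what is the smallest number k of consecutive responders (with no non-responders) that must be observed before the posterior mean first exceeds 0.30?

After k responders and 0 non-responders the posterior is Beta(8+k, 25), with mean (8+k)/(8+25+k).
Set (8+k)/(33+k) > 0.30 and solve: k > (0.30·33 − 8)/(1 − 0.30) = 2.714.
The smallest integer exceeding 2.714 is 3.

k = 3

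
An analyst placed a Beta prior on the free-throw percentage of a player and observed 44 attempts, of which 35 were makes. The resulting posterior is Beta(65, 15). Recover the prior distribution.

Beta is conjugate to the binomial likelihood: posterior = Beta(a+s, b+f).
Subtract the data counts: 65−35=30, 15−9=6.

Beta(30, 6)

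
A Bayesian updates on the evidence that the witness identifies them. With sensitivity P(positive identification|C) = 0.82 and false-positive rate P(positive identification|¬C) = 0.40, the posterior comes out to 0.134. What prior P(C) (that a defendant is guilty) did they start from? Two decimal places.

P(C) = 0.07

Bayes' rule in odds form gives O(C|E) = O(C)·[P(E|C)/P(E|¬C)], hence O(C) = O(C|E)/LR.
Posterior odds = 0.134/(1−0.134) = 0.1547. LR = 0.82/0.40 = 2.0500.
Prior odds = 0.1547/2.0500 = 0.0755, so P(C) = 0.0755/(1+0.0755) ≈ 0.07.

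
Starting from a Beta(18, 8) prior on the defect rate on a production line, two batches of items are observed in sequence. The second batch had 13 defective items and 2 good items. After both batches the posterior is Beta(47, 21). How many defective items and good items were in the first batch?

Sequential conjugate updates are equivalent to a single update on the pooled data, so total successes = posterior α − prior α and total failures = posterior β − prior β.
Total across both batches: 47−18=29 defective items, 21−8=13 good items.
Subtract the second batch: 29−13=16 defective items and 13−2=11 good items.

16 defective items and 11 good items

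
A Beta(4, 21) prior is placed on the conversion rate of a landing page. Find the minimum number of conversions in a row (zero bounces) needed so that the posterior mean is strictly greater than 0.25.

k = 4

After k conversions and 0 bounces the posterior is Beta(4+k, 21), with mean (4+k)/(4+21+k).
Set (4+k)/(25+k) > 0.25 and solve: k > (0.25·25 − 4)/(1 − 0.25) = 3.000.
The smallest integer exceeding 3.000 is 4, and checking k=4: (8)/(29) = 0.2759 > 0.25.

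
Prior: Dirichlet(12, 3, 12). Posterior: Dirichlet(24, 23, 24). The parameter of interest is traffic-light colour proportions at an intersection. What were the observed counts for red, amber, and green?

counts (12, 20, 12)

For a Dirichlet(α) prior with multinomial counts c, the posterior is Dirichlet(α + c) componentwise.
Counts are posterior − prior componentwise: 24−12=12, 23−3=20, 24−12=12.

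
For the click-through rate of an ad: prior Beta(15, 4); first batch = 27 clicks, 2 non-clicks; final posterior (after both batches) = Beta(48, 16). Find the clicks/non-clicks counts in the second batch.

6 clicks and 10 non-clicks

Sequential conjugate updates are equivalent to a single update on the pooled data, so total successes = posterior α − prior α and total failures = posterior β − prior β.
Total across both batches: 48−15=33 clicks, 16−4=12 non-clicks.
Subtract the first batch: 33−27=6 clicks and 12−2=10 non-clicks.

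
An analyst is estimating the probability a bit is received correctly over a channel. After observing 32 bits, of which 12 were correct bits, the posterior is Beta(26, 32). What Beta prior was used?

Beta is conjugate to the binomial likelihood: posterior = Beta(a+s, b+f).
Subtract the data counts: 26−12=14, 32−20=12.

Beta(14, 12)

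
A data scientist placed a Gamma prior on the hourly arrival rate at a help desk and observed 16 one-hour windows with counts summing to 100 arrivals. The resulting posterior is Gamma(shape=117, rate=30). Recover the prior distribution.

Gamma(shape=17, rate=14)

A Gamma(α, β) prior (rate parametrization) on a Poisson rate with n observations summing to S gives posterior Gamma(α+S, β+n).
So α = 117 − 100 = 17 and β = 30 − 16 = 14.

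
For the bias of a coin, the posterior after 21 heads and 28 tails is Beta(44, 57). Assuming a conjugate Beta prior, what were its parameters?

Beta is conjugate to the binomial likelihood: posterior = Beta(α+s, β+f).
So α = 44 − 21 = 23 and β = 57 − 28 = 29.

Beta(23, 29)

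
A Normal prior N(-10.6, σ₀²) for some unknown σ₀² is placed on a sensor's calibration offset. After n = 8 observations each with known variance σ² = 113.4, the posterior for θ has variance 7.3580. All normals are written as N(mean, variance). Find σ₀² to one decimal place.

For the Normal–Normal model with known σ², precisions add: τ_n = τ₀ + n/σ².
So 1/σ₀² = 1/7.3580 − 8/113.4 = 0.135906 − 0.070547 = 0.065359.
Hence σ₀² = 1/0.065359 ≈ 15.3.

σ₀² = 15.3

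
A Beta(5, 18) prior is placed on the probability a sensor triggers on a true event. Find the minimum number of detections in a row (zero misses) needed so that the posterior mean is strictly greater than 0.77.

k = 56

After k detections and 0 misses the posterior is Beta(5+k, 18), with mean (5+k)/(5+18+k).
Set (5+k)/(23+k) > 0.77 and solve: k > (0.77·23 − 5)/(1 − 0.77) = 55.261.
The smallest integer exceeding 55.261 is 56.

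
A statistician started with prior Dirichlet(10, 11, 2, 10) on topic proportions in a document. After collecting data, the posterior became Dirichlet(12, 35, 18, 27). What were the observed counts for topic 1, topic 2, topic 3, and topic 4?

For a Dirichlet(α) prior with multinomial counts c, the posterior is Dirichlet(α + c) componentwise.
Counts are posterior − prior componentwise: 12−10=2, 35−11=24, 18−2=16, 27−10=17.

counts (2, 24, 16, 17)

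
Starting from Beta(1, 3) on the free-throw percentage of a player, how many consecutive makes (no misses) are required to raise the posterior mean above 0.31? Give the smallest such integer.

After k makes and 0 misses the posterior is Beta(1+k, 3), with mean (1+k)/(1+3+k).
Set (1+k)/(4+k) > 0.31 and solve: k > (0.31·4 − 1)/(1 − 0.31) = 0.348.
The smallest integer exceeding 0.348 is 1, and checking k=1: (2)/(5) = 0.4000 > 0.31.

k = 1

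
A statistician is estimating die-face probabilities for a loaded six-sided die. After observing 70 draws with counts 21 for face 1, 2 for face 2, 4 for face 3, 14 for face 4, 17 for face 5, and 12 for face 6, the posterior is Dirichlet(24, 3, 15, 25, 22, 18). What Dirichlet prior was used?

Dirichlet(3, 1, 11, 11, 5, 6)

For a Dirichlet(α) prior with multinomial counts c, the posterior is Dirichlet(α + c) componentwise.
Subtract each count from the matching posterior parameter: 24−21=3, 3−2=1, 15−4=11, 25−14=11, 22−17=5, 18−12=6.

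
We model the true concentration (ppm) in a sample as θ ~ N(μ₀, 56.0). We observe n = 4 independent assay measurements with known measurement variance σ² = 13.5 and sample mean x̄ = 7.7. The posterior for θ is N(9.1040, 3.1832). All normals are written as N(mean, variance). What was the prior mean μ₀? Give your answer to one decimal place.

μ₀ = 32.4

The posterior mean is a precision-weighted average: μ_n = (τ₀μ₀ + τ_data·x̄)/(τ₀+τ_data), with τ₀=1/σ₀² and τ_data=n/σ².
Here τ₀ = 1/56.0 = 0.017857 and τ_data = 4/13.5 = 0.296296, so τ_n = 0.314153.
Rearranging for μ₀: μ₀ = (μ_n·τ_n − τ_data·x̄)/τ₀ = (9.1040·0.314153 − 0.296296·7.7) / 0.017857 = 0.578570/0.017857 ≈ 32.4.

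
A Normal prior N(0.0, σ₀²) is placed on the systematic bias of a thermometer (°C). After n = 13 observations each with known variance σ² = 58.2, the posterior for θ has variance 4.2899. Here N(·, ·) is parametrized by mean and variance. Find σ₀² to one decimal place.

σ₀² = 102.7

Posterior precision equals prior precision plus data precision: 1/σ_n² = 1/σ₀² + n/σ².
So 1/σ₀² = 1/4.2899 − 13/58.2 = 0.233106 − 0.223368 = 0.009738.
Hence σ₀² = 1/0.009738 ≈ 102.7.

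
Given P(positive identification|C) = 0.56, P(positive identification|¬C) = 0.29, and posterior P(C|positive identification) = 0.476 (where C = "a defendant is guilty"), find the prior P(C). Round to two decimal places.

P(C) = 0.32

In odds form, posterior odds = prior odds × likelihood ratio, so prior odds = posterior odds ÷ LR.
Posterior odds = 0.476/(1−0.476) = 0.9084. LR = 0.56/0.29 = 1.9310.
Prior odds = 0.9084/1.9310 = 0.4704, so P(C) = 0.4704/(1+0.4704) ≈ 0.32.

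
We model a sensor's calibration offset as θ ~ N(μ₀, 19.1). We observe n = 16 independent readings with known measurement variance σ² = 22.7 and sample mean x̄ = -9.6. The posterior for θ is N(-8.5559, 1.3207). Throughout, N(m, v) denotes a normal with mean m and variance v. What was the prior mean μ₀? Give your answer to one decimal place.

The posterior mean is a precision-weighted average: μ_n = (τ₀μ₀ + τ_data·x̄)/(τ₀+τ_data), with τ₀=1/σ₀² and τ_data=n/σ².
Here τ₀ = 1/19.1 = 0.052356 and τ_data = 16/22.7 = 0.704846, so τ_n = 0.757202.
Rearranging for μ₀: μ₀ = (μ_n·τ_n − τ_data·x̄)/τ₀ = (-8.5559·0.757202 − 0.704846·-9.6) / 0.052356 = 0.287977/0.052356 ≈ 5.5.

μ₀ = 5.5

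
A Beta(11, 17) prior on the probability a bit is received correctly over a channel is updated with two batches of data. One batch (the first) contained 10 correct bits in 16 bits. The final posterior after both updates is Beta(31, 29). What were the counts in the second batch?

Sequential conjugate updates are equivalent to a single update on the pooled data, so total successes = posterior α − prior α and total failures = posterior β − prior β.
Total across both batches: 31−11=20 correct bits, 29−17=12 errors.
Subtract the first batch: 20−10=10 correct bits and 12−6=6 errors.

10 correct bits and 6 errors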